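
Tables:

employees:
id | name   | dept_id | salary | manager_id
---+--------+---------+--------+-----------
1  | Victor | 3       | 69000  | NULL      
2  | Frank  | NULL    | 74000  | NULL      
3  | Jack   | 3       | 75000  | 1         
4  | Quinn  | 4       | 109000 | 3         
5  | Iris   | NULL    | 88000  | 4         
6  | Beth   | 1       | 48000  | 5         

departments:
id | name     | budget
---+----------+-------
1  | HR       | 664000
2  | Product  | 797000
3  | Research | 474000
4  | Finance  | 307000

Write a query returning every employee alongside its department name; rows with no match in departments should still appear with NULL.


LEFT JOIN keeps every row from employees (the left table); where dept_id has no match in departments, the department columns become NULL. Walk through each employee:
  - employee 1 (Victor): dept_id=3 -> matches Research
  - employee 2 (Frank): dept_id=NULL, no match -> kept with NULL
  - employee 3 (Jack): dept_id=3 -> matches Research
  - employee 4 (Quinn): dept_id=4 -> matches Finance
  - employee 5 (Iris): dept_id=NULL, no match -> kept with NULL
  - employee 6 (Beth): dept_id=1 -> matches HR
All 6 rows appear; 2 have NULL department.

SQL:
SELECT a.name, b.name AS department
FROM employees a
LEFT JOIN departments b ON a.dept_id = b.id

Result:
name   | department
-------+-----------
Victor | Research  
Frank  | NULL      
Jack   | Research  
Quinn  | Finance   
Iris   | NULL      
Beth   | HR        


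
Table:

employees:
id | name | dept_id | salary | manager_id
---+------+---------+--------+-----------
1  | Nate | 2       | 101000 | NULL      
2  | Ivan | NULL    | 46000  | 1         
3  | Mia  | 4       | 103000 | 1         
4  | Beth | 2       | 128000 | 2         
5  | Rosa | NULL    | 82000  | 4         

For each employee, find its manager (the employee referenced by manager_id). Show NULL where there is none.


This is a self-join: employees is joined to a second copy of itself, matching each row's manager_id to another row's id. Use LEFT JOIN so rows with manager_id=NULL are kept.
  - employee 1 (Nate): manager_id=NULL -> NULL
  - employee 2 (Ivan): manager_id=1 -> Nate
  - employee 3 (Mia): manager_id=1 -> Nate
  - employee 4 (Beth): manager_id=2 -> Ivan
  - employee 5 (Rosa): manager_id=4 -> Beth

SQL:
SELECT a.name AS item, b.name AS manager
FROM employees a
LEFT JOIN employees b ON a.manager_id = b.id

Result:
item | manager
-----+--------
Nate | NULL   
Ivan | Nate   
Mia  | Nate   
Beth | Ivan   
Rosa | Beth   


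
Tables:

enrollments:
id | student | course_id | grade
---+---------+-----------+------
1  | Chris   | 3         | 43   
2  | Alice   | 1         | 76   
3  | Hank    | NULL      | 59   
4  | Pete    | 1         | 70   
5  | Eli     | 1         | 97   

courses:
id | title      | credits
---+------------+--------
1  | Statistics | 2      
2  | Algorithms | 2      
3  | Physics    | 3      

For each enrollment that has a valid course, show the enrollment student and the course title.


INNER JOIN keeps only enrollments rows whose course_id matches an id in courses. Walk through each enrollment:
  - enrollment 1 (Chris): course_id=3 -> matches Physics
  - enrollment 2 (Alice): course_id=1 -> matches Statistics
  - enrollment 3 (Hank): course_id=NULL, no match -> dropped
  - enrollment 4 (Pete): course_id=1 -> matches Statistics
  - enrollment 5 (Eli): course_id=1 -> matches Statistics
So 1 of 5 rows is dropped.

SQL:
SELECT a.student, b.title AS course
FROM enrollments a
INNER JOIN courses b ON a.course_id = b.id

Result:
student | course    
--------+-----------
Chris   | Physics   
Alice   | Statistics
Pete    | Statistics
Eli     | Statistics


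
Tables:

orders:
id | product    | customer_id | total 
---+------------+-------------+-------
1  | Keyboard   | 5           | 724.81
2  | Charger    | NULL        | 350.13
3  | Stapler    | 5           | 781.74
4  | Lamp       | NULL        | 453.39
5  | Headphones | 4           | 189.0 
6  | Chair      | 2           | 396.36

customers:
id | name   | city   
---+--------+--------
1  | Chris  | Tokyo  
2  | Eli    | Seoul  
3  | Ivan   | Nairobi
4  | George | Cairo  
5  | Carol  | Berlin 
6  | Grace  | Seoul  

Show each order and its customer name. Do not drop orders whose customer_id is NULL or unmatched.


LEFT JOIN keeps every row from orders (the left table); where customer_id has no match in customers, the customer columns become NULL. Walk through each order:
  - order 1 (Keyboard): customer_id=5 -> matches Carol
  - order 2 (Charger): customer_id=NULL, no match -> kept with NULL
  - order 3 (Stapler): customer_id=5 -> matches Carol
  - order 4 (Lamp): customer_id=NULL, no match -> kept with NULL
  - order 5 (Headphones): customer_id=4 -> matches George
  - order 6 (Chair): customer_id=2 -> matches Eli
All 6 rows appear; 2 have NULL customer.

SQL:
SELECT a.product, b.name AS customer
FROM orders a
LEFT JOIN customers b ON a.customer_id = b.id

Result:
product    | customer
-----------+---------
Keyboard   | Carol   
Charger    | NULL    
Stapler    | Carol   
Lamp       | NULL    
Headphones | George  
Chair      | Eli     


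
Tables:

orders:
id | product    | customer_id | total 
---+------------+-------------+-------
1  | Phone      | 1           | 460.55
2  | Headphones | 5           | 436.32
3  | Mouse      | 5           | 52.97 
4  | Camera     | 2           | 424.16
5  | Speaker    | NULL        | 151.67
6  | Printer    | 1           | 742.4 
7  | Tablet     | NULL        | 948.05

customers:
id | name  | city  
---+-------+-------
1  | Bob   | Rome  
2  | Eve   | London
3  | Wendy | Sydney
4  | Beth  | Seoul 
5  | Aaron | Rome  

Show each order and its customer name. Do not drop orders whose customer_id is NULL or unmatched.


LEFT JOIN keeps every row from orders (the left table); where customer_id has no match in customers, the customer columns become NULL. Walk through each order:
  - order 1 (Phone): customer_id=1 -> matches Bob
  - order 2 (Headphones): customer_id=5 -> matches Aaron
  - order 3 (Mouse): customer_id=5 -> matches Aaron
  - order 4 (Camera): customer_id=2 -> matches Eve
  - order 5 (Speaker): customer_id=NULL, no match -> kept with NULL
  - order 6 (Printer): customer_id=1 -> matches Bob
  - order 7 (Tablet): customer_id=NULL, no match -> kept with NULL
All 7 rows appear; 2 have NULL customer.

SQL:
SELECT a.product, b.name AS customer
FROM orders a
LEFT JOIN customers b ON a.customer_id = b.id

Result:
product    | customer
-----------+---------
Phone      | Bob     
Headphones | Aaron   
Mouse      | Aaron   
Camera     | Eve     
Speaker    | NULL    
Printer    | Bob     
Tablet     | NULL    


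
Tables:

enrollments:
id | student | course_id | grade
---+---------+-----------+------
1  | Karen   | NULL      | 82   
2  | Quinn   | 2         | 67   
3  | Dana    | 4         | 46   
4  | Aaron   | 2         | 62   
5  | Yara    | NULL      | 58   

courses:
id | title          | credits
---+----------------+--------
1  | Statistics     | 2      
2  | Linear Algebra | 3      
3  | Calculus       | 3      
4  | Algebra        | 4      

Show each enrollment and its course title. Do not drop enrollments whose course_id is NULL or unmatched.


LEFT JOIN keeps every row from enrollments (the left table); where course_id has no match in courses, the course columns become NULL. Walk through each enrollment:
  - enrollment 1 (Karen): course_id=NULL, no match -> kept with NULL
  - enrollment 2 (Quinn): course_id=2 -> matches Linear Algebra
  - enrollment 3 (Dana): course_id=4 -> matches Algebra
  - enrollment 4 (Aaron): course_id=2 -> matches Linear Algebra
  - enrollment 5 (Yara): course_id=NULL, no match -> kept with NULL
All 5 rows appear; 2 have NULL course.

SQL:
SELECT a.student, b.title AS course
FROM enrollments a
LEFT JOIN courses b ON a.course_id = b.id

Result:
student | course        
--------+---------------
Karen   | NULL          
Quinn   | Linear Algebra
Dana    | Algebra       
Aaron   | Linear Algebra
Yara    | NULL          


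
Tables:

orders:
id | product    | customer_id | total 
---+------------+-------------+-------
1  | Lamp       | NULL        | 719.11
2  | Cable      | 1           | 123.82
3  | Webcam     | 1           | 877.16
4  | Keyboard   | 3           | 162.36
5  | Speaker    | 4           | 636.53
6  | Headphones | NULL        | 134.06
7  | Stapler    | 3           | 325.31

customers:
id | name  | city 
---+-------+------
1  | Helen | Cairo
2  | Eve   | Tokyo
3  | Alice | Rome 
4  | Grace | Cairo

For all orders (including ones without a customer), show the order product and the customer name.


LEFT JOIN keeps every row from orders (the left table); where customer_id has no match in customers, the customer columns become NULL. Walk through each order:
  - order 1 (Lamp): customer_id=NULL, no match -> kept with NULL
  - order 2 (Cable): customer_id=1 -> matches Helen
  - order 3 (Webcam): customer_id=1 -> matches Helen
  - order 4 (Keyboard): customer_id=3 -> matches Alice
  - order 5 (Speaker): customer_id=4 -> matches Grace
  - order 6 (Headphones): customer_id=NULL, no match -> kept with NULL
  - order 7 (Stapler): customer_id=3 -> matches Alice
All 7 rows appear; 2 have NULL customer.

SQL:
SELECT a.product, b.name AS customer
FROM orders a
LEFT JOIN customers b ON a.customer_id = b.id

Result:
product    | customer
-----------+---------
Lamp       | NULL    
Cable      | Helen   
Webcam     | Helen   
Keyboard   | Alice   
Speaker    | Grace   
Headphones | NULL    
Stapler    | Alice   


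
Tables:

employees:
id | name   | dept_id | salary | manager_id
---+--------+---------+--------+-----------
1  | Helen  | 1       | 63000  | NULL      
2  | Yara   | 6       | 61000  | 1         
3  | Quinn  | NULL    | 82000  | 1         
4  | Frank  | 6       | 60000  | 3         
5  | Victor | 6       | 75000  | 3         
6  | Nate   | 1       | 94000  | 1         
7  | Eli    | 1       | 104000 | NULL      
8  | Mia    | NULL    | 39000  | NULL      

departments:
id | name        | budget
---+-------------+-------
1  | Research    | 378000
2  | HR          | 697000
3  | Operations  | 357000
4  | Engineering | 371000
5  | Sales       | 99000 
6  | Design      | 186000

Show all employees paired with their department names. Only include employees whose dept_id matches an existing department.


INNER JOIN keeps only employees rows whose dept_id matches an id in departments. Walk through each employee:
  - employee 1 (Helen): dept_id=1 -> matches Research
  - employee 2 (Yara): dept_id=6 -> matches Design
  - employee 3 (Quinn): dept_id=NULL, no match -> dropped
  - employee 4 (Frank): dept_id=6 -> matches Design
  - employee 5 (Victor): dept_id=6 -> matches Design
  - employee 6 (Nate): dept_id=1 -> matches Research
  - employee 7 (Eli): dept_id=1 -> matches Research
  - employee 8 (Mia): dept_id=NULL, no match -> dropped
So 2 of 8 rows are dropped.

SQL:
SELECT a.name, b.name AS department
FROM employees a
INNER JOIN departments b ON a.dept_id = b.id

Result:
name   | department
-------+-----------
Helen  | Research  
Yara   | Design    
Frank  | Design    
Victor | Design    
Nate   | Research  
Eli    | Research  


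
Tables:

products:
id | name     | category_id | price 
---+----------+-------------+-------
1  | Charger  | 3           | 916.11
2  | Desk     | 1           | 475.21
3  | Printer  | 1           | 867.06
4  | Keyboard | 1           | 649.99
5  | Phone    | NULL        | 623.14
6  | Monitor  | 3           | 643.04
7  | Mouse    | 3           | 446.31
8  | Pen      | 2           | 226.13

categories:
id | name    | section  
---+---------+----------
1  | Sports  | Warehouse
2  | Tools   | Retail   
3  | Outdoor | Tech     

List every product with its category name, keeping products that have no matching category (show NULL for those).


LEFT JOIN keeps every row from products (the left table); where category_id has no match in categories, the category columns become NULL. Walk through each product:
  - product 1 (Charger): category_id=3 -> matches Outdoor
  - product 2 (Desk): category_id=1 -> matches Sports
  - product 3 (Printer): category_id=1 -> matches Sports
  - product 4 (Keyboard): category_id=1 -> matches Sports
  - product 5 (Phone): category_id=NULL, no match -> kept with NULL
  - product 6 (Monitor): category_id=3 -> matches Outdoor
  - product 7 (Mouse): category_id=3 -> matches Outdoor
  - product 8 (Pen): category_id=2 -> matches Tools
All 8 rows appear; 1 has NULL category.

SQL:
SELECT a.name, b.name AS category
FROM products a
LEFT JOIN categories b ON a.category_id = b.id

Result:
name     | category
---------+---------
Charger  | Outdoor 
Desk     | Sports  
Printer  | Sports  
Keyboard | Sports  
Phone    | NULL    
Monitor  | Outdoor 
Mouse    | Outdoor 
Pen      | Tools   


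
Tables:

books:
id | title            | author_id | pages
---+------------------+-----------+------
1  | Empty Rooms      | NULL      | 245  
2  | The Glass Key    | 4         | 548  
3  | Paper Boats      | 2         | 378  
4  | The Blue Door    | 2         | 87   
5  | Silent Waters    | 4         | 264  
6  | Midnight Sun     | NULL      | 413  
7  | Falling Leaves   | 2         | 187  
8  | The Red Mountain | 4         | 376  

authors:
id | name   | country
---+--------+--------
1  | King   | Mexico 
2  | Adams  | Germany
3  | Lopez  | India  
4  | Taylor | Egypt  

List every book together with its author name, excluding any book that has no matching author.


INNER JOIN keeps only books rows whose author_id matches an id in authors. Walk through each book:
  - book 1 (Empty Rooms): author_id=NULL, no match -> dropped
  - book 2 (The Glass Key): author_id=4 -> matches Taylor
  - book 3 (Paper Boats): author_id=2 -> matches Adams
  - book 4 (The Blue Door): author_id=2 -> matches Adams
  - book 5 (Silent Waters): author_id=4 -> matches Taylor
  - book 6 (Midnight Sun): author_id=NULL, no match -> dropped
  - book 7 (Falling Leaves): author_id=2 -> matches Adams
  - book 8 (The Red Mountain): author_id=4 -> matches Taylor
So 2 of 8 rows are dropped.

SQL:
SELECT a.title, b.name AS author
FROM books a
INNER JOIN authors b ON a.author_id = b.id

Result:
title            | author
-----------------+-------
The Glass Key    | Taylor
Paper Boats      | Adams 
The Blue Door    | Adams 
Silent Waters    | Taylor
Falling Leaves   | Adams 
The Red Mountain | Taylor


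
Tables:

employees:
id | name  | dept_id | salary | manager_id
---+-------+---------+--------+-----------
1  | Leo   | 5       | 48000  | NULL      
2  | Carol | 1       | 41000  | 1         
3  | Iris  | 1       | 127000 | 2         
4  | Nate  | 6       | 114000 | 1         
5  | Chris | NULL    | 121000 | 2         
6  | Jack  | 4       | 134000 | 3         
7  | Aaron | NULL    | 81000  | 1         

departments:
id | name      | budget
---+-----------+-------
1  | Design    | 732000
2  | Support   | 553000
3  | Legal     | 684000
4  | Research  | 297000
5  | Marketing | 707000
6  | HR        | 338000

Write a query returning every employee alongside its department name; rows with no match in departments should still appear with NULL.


LEFT JOIN keeps every row from employees (the left table); where dept_id has no match in departments, the department columns become NULL. Walk through each employee:
  - employee 1 (Leo): dept_id=5 -> matches Marketing
  - employee 2 (Carol): dept_id=1 -> matches Design
  - employee 3 (Iris): dept_id=1 -> matches Design
  - employee 4 (Nate): dept_id=6 -> matches HR
  - employee 5 (Chris): dept_id=NULL, no match -> kept with NULL
  - employee 6 (Jack): dept_id=4 -> matches Research
  - employee 7 (Aaron): dept_id=NULL, no match -> kept with NULL
All 7 rows appear; 2 have NULL department.

SQL:
SELECT a.name, b.name AS department
FROM employees a
LEFT JOIN departments b ON a.dept_id = b.id

Result:
name  | department
------+-----------
Leo   | Marketing 
Carol | Design    
Iris  | Design    
Nate  | HR        
Chris | NULL      
Jack  | Research  
Aaron | NULL      


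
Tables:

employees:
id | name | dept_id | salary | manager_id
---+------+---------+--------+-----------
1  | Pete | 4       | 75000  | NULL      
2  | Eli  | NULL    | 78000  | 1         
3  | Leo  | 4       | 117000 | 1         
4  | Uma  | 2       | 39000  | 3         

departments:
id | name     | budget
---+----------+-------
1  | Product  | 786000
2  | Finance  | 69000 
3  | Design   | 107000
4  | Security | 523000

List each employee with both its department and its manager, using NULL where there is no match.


Two LEFT JOINs from the same base table employees: one to departments via dept_id, one to employees itself via manager_id. Both are LEFT so every employee is preserved.
Match against departments:
  - employee 1 (Pete): dept_id=4 -> matches Security
  - employee 2 (Eli): dept_id=NULL, no match -> kept with NULL
  - employee 3 (Leo): dept_id=4 -> matches Security
  - employee 4 (Uma): dept_id=2 -> matches Finance
Match against employees (self):
  - employee 1 (Pete): manager_id=NULL -> NULL
  - employee 2 (Eli): manager_id=1 -> Pete
  - employee 3 (Leo): manager_id=1 -> Pete
  - employee 4 (Uma): manager_id=3 -> Leo

SQL:
SELECT a.name, b.name AS department, c.name AS manager
FROM employees a
LEFT JOIN departments b ON a.dept_id = b.id
LEFT JOIN employees c ON a.manager_id = c.id

Result:
name | department | manager
-----+------------+--------
Pete | Security   | NULL   
Eli  | NULL       | Pete   
Leo  | Security   | Pete   
Uma  | Finance    | Leo    


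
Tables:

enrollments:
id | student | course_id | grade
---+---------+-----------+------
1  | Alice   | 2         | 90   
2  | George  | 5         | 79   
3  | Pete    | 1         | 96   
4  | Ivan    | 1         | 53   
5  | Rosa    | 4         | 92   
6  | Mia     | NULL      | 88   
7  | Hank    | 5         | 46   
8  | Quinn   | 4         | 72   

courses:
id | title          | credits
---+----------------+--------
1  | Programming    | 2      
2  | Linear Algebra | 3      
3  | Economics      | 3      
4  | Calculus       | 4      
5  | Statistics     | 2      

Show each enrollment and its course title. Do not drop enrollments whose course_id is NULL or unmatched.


LEFT JOIN keeps every row from enrollments (the left table); where course_id has no match in courses, the course columns become NULL. Walk through each enrollment:
  - enrollment 1 (Alice): course_id=2 -> matches Linear Algebra
  - enrollment 2 (George): course_id=5 -> matches Statistics
  - enrollment 3 (Pete): course_id=1 -> matches Programming
  - enrollment 4 (Ivan): course_id=1 -> matches Programming
  - enrollment 5 (Rosa): course_id=4 -> matches Calculus
  - enrollment 6 (Mia): course_id=NULL, no match -> kept with NULL
  - enrollment 7 (Hank): course_id=5 -> matches Statistics
  - enrollment 8 (Quinn): course_id=4 -> matches Calculus
All 8 rows appear; 1 has NULL course.

SQL:
SELECT a.student, b.title AS course
FROM enrollments a
LEFT JOIN courses b ON a.course_id = b.id

Result:
student | course        
--------+---------------
Alice   | Linear Algebra
George  | Statistics    
Pete    | Programming   
Ivan    | Programming   
Rosa    | Calculus      
Mia     | NULL          
Hank    | Statistics    
Quinn   | Calculus      


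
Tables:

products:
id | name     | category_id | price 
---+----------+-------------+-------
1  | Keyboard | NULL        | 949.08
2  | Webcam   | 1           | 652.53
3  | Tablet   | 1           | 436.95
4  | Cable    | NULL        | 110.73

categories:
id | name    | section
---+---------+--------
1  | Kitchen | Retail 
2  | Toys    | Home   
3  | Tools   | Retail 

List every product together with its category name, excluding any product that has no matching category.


INNER JOIN keeps only products rows whose category_id matches an id in categories. Walk through each product:
  - product 1 (Keyboard): category_id=NULL, no match -> dropped
  - product 2 (Webcam): category_id=1 -> matches Kitchen
  - product 3 (Tablet): category_id=1 -> matches Kitchen
  - product 4 (Cable): category_id=NULL, no match -> dropped
So 2 of 4 rows are dropped.

SQL:
SELECT a.name, b.name AS category
FROM products a
INNER JOIN categories b ON a.category_id = b.id

Result:
name   | category
-------+---------
Webcam | Kitchen 
Tablet | Kitchen 


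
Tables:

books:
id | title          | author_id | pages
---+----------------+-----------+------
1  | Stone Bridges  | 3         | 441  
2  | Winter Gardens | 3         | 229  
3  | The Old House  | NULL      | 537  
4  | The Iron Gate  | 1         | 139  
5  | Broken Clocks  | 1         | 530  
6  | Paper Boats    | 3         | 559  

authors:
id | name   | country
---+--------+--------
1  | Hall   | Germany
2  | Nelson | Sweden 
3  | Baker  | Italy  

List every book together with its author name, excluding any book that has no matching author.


INNER JOIN keeps only books rows whose author_id matches an id in authors. Walk through each book:
  - book 1 (Stone Bridges): author_id=3 -> matches Baker
  - book 2 (Winter Gardens): author_id=3 -> matches Baker
  - book 3 (The Old House): author_id=NULL, no match -> dropped
  - book 4 (The Iron Gate): author_id=1 -> matches Hall
  - book 5 (Broken Clocks): author_id=1 -> matches Hall
  - book 6 (Paper Boats): author_id=3 -> matches Baker
So 1 of 6 rows is dropped.

SQL:
SELECT a.title, b.name AS author
FROM books a
INNER JOIN authors b ON a.author_id = b.id

Result:
title          | author
---------------+-------
Stone Bridges  | Baker 
Winter Gardens | Baker 
The Iron Gate  | Hall  
Broken Clocks  | Hall  
Paper Boats    | Baker 


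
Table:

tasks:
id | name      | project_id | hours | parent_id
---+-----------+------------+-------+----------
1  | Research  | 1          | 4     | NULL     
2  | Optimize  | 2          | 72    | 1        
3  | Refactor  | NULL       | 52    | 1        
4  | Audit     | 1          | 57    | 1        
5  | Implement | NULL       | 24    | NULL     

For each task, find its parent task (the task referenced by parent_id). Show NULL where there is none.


This is a self-join: tasks is joined to a second copy of itself, matching each row's parent_id to another row's id. Use LEFT JOIN so rows with parent_id=NULL are kept.
  - task 1 (Research): parent_id=NULL -> NULL
  - task 2 (Optimize): parent_id=1 -> Research
  - task 3 (Refactor): parent_id=1 -> Research
  - task 4 (Audit): parent_id=1 -> Research
  - task 5 (Implement): parent_id=NULL -> NULL

SQL:
SELECT a.name AS item, b.name AS parent
FROM tasks a
LEFT JOIN tasks b ON a.parent_id = b.id

Result:
item      | parent  
----------+---------
Research  | NULL    
Optimize  | Research
Refactor  | Research
Audit     | Research
Implement | NULL    


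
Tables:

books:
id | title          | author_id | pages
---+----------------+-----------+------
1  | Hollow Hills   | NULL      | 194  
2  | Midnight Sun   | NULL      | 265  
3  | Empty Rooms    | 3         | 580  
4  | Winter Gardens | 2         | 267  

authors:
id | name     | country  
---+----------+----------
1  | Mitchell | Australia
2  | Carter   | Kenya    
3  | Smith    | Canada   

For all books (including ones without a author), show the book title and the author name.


LEFT JOIN keeps every row from books (the left table); where author_id has no match in authors, the author columns become NULL. Walk through each book:
  - book 1 (Hollow Hills): author_id=NULL, no match -> kept with NULL
  - book 2 (Midnight Sun): author_id=NULL, no match -> kept with NULL
  - book 3 (Empty Rooms): author_id=3 -> matches Smith
  - book 4 (Winter Gardens): author_id=2 -> matches Carter
All 4 rows appear; 2 have NULL author.

SQL:
SELECT a.title, b.name AS author
FROM books a
LEFT JOIN authors b ON a.author_id = b.id

Result:
title          | author
---------------+-------
Hollow Hills   | NULL  
Midnight Sun   | NULL  
Empty Rooms    | Smith 
Winter Gardens | Carter


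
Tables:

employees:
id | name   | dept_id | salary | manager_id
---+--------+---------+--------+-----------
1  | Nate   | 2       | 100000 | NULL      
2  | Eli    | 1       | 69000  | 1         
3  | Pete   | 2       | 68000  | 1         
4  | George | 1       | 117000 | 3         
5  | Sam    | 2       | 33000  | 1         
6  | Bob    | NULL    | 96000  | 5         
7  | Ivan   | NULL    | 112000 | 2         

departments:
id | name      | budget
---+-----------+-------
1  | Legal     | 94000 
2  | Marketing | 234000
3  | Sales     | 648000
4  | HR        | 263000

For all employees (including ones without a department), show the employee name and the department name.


LEFT JOIN keeps every row from employees (the left table); where dept_id has no match in departments, the department columns become NULL. Walk through each employee:
  - employee 1 (Nate): dept_id=2 -> matches Marketing
  - employee 2 (Eli): dept_id=1 -> matches Legal
  - employee 3 (Pete): dept_id=2 -> matches Marketing
  - employee 4 (George): dept_id=1 -> matches Legal
  - employee 5 (Sam): dept_id=2 -> matches Marketing
  - employee 6 (Bob): dept_id=NULL, no match -> kept with NULL
  - employee 7 (Ivan): dept_id=NULL, no match -> kept with NULL
All 7 rows appear; 2 have NULL department.

SQL:
SELECT a.name, b.name AS department
FROM employees a
LEFT JOIN departments b ON a.dept_id = b.id

Result:
name   | department
-------+-----------
Nate   | Marketing 
Eli    | Legal     
Pete   | Marketing 
George | Legal     
Sam    | Marketing 
Bob    | NULL      
Ivan   | NULL      


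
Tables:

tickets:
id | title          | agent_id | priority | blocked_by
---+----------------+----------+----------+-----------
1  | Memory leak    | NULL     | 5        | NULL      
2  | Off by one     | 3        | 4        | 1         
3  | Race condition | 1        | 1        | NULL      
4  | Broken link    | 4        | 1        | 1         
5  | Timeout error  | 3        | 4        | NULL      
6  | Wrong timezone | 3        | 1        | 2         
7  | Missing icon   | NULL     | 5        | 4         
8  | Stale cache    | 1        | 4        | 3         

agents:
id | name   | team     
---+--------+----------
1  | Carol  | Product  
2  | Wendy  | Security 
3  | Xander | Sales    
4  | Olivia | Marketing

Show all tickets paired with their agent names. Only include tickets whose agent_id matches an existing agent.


INNER JOIN keeps only tickets rows whose agent_id matches an id in agents. Walk through each ticket:
  - ticket 1 (Memory leak): agent_id=NULL, no match -> dropped
  - ticket 2 (Off by one): agent_id=3 -> matches Xander
  - ticket 3 (Race condition): agent_id=1 -> matches Carol
  - ticket 4 (Broken link): agent_id=4 -> matches Olivia
  - ticket 5 (Timeout error): agent_id=3 -> matches Xander
  - ticket 6 (Wrong timezone): agent_id=3 -> matches Xander
  - ticket 7 (Missing icon): agent_id=NULL, no match -> dropped
  - ticket 8 (Stale cache): agent_id=1 -> matches Carol
So 2 of 8 rows are dropped.

SQL:
SELECT a.title, b.name AS agent
FROM tickets a
INNER JOIN agents b ON a.agent_id = b.id

Result:
title          | agent 
---------------+-------
Off by one     | Xander
Race condition | Carol 
Broken link    | Olivia
Timeout error  | Xander
Wrong timezone | Xander
Stale cache    | Carol 


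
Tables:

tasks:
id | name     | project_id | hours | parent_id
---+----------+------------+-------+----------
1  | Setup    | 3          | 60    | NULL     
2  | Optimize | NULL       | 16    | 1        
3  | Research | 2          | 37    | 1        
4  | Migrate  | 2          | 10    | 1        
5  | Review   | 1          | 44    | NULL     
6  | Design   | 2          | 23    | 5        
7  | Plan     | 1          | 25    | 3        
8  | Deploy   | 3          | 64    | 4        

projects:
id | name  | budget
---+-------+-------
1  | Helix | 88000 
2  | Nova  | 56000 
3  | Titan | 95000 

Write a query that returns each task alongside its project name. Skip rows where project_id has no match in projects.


INNER JOIN keeps only tasks rows whose project_id matches an id in projects. Walk through each task:
  - task 1 (Setup): project_id=3 -> matches Titan
  - task 2 (Optimize): project_id=NULL, no match -> dropped
  - task 3 (Research): project_id=2 -> matches Nova
  - task 4 (Migrate): project_id=2 -> matches Nova
  - task 5 (Review): project_id=1 -> matches Helix
  - task 6 (Design): project_id=2 -> matches Nova
  - task 7 (Plan): project_id=1 -> matches Helix
  - task 8 (Deploy): project_id=3 -> matches Titan
So 1 of 8 rows is dropped.

SQL:
SELECT a.name, b.name AS project
FROM tasks a
INNER JOIN projects b ON a.project_id = b.id

Result:
name     | project
---------+--------
Setup    | Titan  
Research | Nova   
Migrate  | Nova   
Review   | Helix  
Design   | Nova   
Plan     | Helix  
Deploy   | Titan  


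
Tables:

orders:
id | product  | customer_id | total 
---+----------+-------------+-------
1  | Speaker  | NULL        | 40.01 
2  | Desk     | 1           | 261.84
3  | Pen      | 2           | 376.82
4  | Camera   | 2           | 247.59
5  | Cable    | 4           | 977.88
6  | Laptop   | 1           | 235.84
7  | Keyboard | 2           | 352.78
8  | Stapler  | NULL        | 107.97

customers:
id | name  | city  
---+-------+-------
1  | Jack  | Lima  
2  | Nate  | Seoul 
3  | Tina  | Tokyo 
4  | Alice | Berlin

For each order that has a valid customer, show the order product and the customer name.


INNER JOIN keeps only orders rows whose customer_id matches an id in customers. Walk through each order:
  - order 1 (Speaker): customer_id=NULL, no match -> dropped
  - order 2 (Desk): customer_id=1 -> matches Jack
  - order 3 (Pen): customer_id=2 -> matches Nate
  - order 4 (Camera): customer_id=2 -> matches Nate
  - order 5 (Cable): customer_id=4 -> matches Alice
  - order 6 (Laptop): customer_id=1 -> matches Jack
  - order 7 (Keyboard): customer_id=2 -> matches Nate
  - order 8 (Stapler): customer_id=NULL, no match -> dropped
So 2 of 8 rows are dropped.

SQL:
SELECT a.product, b.name AS customer
FROM orders a
INNER JOIN customers b ON a.customer_id = b.id

Result:
product  | customer
---------+---------
Desk     | Jack    
Pen      | Nate    
Camera   | Nate    
Cable    | Alice   
Laptop   | Jack    
Keyboard | Nate    


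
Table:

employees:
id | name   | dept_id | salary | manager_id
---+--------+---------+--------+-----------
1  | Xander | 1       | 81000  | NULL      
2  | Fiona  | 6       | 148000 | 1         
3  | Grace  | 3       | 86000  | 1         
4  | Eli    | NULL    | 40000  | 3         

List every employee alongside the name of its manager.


This is a self-join: employees is joined to a second copy of itself, matching each row's manager_id to another row's id. Use LEFT JOIN so rows with manager_id=NULL are kept.
  - employee 1 (Xander): manager_id=NULL -> NULL
  - employee 2 (Fiona): manager_id=1 -> Xander
  - employee 3 (Grace): manager_id=1 -> Xander
  - employee 4 (Eli): manager_id=3 -> Grace

SQL:
SELECT a.name AS item, b.name AS manager
FROM employees a
LEFT JOIN employees b ON a.manager_id = b.id

Result:
item   | manager
-------+--------
Xander | NULL   
Fiona  | Xander 
Grace  | Xander 
Eli    | Grace  


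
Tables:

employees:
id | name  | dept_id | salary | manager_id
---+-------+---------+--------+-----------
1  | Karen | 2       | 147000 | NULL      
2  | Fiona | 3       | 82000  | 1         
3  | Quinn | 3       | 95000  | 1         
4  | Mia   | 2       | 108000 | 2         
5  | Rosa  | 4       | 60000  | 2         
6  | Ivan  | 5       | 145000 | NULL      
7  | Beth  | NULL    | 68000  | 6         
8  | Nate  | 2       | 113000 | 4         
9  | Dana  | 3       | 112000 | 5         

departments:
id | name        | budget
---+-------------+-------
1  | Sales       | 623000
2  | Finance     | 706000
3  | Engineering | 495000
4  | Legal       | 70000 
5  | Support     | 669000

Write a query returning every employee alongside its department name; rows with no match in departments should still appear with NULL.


LEFT JOIN keeps every row from employees (the left table); where dept_id has no match in departments, the department columns become NULL. Walk through each employee:
  - employee 1 (Karen): dept_id=2 -> matches Finance
  - employee 2 (Fiona): dept_id=3 -> matches Engineering
  - employee 3 (Quinn): dept_id=3 -> matches Engineering
  - employee 4 (Mia): dept_id=2 -> matches Finance
  - employee 5 (Rosa): dept_id=4 -> matches Legal
  - employee 6 (Ivan): dept_id=5 -> matches Support
  - employee 7 (Beth): dept_id=NULL, no match -> kept with NULL
  - employee 8 (Nate): dept_id=2 -> matches Finance
  - employee 9 (Dana): dept_id=3 -> matches Engineering
All 9 rows appear; 1 has NULL department.

SQL:
SELECT a.name, b.name AS department
FROM employees a
LEFT JOIN departments b ON a.dept_id = b.id

Result:
name  | department 
------+------------
Karen | Finance    
Fiona | Engineering
Quinn | Engineering
Mia   | Finance    
Rosa  | Legal      
Ivan  | Support    
Beth  | NULL       
Nate  | Finance    
Dana  | Engineering


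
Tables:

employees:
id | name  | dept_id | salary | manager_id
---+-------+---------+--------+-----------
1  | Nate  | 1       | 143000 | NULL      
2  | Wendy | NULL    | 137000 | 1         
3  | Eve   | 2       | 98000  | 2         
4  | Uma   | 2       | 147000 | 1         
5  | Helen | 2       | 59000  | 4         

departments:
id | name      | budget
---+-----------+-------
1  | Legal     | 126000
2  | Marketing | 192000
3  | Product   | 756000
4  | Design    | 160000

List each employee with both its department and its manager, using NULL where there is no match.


Two LEFT JOINs from the same base table employees: one to departments via dept_id, one to employees itself via manager_id. Both are LEFT so every employee is preserved.
Match against departments:
  - employee 1 (Nate): dept_id=1 -> matches Legal
  - employee 2 (Wendy): dept_id=NULL, no match -> kept with NULL
  - employee 3 (Eve): dept_id=2 -> matches Marketing
  - employee 4 (Uma): dept_id=2 -> matches Marketing
  - employee 5 (Helen): dept_id=2 -> matches Marketing
Match against employees (self):
  - employee 1 (Nate): manager_id=NULL -> NULL
  - employee 2 (Wendy): manager_id=1 -> Nate
  - employee 3 (Eve): manager_id=2 -> Wendy
  - employee 4 (Uma): manager_id=1 -> Nate
  - employee 5 (Helen): manager_id=4 -> Uma

SQL:
SELECT a.name, b.name AS department, c.name AS manager
FROM employees a
LEFT JOIN departments b ON a.dept_id = b.id
LEFT JOIN employees c ON a.manager_id = c.id

Result:
name  | department | manager
------+------------+--------
Nate  | Legal      | NULL   
Wendy | NULL       | Nate   
Eve   | Marketing  | Wendy  
Uma   | Marketing  | Nate   
Helen | Marketing  | Uma    


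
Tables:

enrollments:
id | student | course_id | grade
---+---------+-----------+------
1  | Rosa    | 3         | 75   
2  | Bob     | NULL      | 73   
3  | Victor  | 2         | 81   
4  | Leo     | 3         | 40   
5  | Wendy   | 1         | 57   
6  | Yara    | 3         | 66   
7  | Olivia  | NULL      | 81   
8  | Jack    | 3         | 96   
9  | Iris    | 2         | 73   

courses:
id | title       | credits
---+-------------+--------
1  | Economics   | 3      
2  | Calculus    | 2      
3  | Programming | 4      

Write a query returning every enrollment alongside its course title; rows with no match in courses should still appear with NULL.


LEFT JOIN keeps every row from enrollments (the left table); where course_id has no match in courses, the course columns become NULL. Walk through each enrollment:
  - enrollment 1 (Rosa): course_id=3 -> matches Programming
  - enrollment 2 (Bob): course_id=NULL, no match -> kept with NULL
  - enrollment 3 (Victor): course_id=2 -> matches Calculus
  - enrollment 4 (Leo): course_id=3 -> matches Programming
  - enrollment 5 (Wendy): course_id=1 -> matches Economics
  - enrollment 6 (Yara): course_id=3 -> matches Programming
  - enrollment 7 (Olivia): course_id=NULL, no match -> kept with NULL
  - enrollment 8 (Jack): course_id=3 -> matches Programming
  - enrollment 9 (Iris): course_id=2 -> matches Calculus
All 9 rows appear; 2 have NULL course.

SQL:
SELECT a.student, b.title AS course
FROM enrollments a
LEFT JOIN courses b ON a.course_id = b.id

Result:
student | course     
--------+------------
Rosa    | Programming
Bob     | NULL       
Victor  | Calculus   
Leo     | Programming
Wendy   | Economics  
Yara    | Programming
Olivia  | NULL       
Jack    | Programming
Iris    | Calculus   


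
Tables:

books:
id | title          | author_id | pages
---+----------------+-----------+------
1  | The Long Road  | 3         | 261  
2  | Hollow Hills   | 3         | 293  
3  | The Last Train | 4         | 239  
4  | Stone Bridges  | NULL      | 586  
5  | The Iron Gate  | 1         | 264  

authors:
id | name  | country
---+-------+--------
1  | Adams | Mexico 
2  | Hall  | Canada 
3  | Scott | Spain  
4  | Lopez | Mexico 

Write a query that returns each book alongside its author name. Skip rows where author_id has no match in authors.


INNER JOIN keeps only books rows whose author_id matches an id in authors. Walk through each book:
  - book 1 (The Long Road): author_id=3 -> matches Scott
  - book 2 (Hollow Hills): author_id=3 -> matches Scott
  - book 3 (The Last Train): author_id=4 -> matches Lopez
  - book 4 (Stone Bridges): author_id=NULL, no match -> dropped
  - book 5 (The Iron Gate): author_id=1 -> matches Adams
So 1 of 5 rows is dropped.

SQL:
SELECT a.title, b.name AS author
FROM books a
INNER JOIN authors b ON a.author_id = b.id

Result:
title          | author
---------------+-------
The Long Road  | Scott 
Hollow Hills   | Scott 
The Last Train | Lopez 
The Iron Gate  | Adams 


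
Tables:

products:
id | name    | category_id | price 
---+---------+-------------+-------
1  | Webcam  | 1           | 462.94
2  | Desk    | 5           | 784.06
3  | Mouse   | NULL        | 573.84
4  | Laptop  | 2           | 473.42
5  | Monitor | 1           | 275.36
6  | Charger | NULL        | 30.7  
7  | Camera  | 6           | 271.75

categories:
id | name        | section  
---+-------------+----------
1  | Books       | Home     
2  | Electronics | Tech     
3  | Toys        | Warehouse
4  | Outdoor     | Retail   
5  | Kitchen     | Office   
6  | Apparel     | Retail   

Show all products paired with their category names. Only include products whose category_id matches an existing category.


INNER JOIN keeps only products rows whose category_id matches an id in categories. Walk through each product:
  - product 1 (Webcam): category_id=1 -> matches Books
  - product 2 (Desk): category_id=5 -> matches Kitchen
  - product 3 (Mouse): category_id=NULL, no match -> dropped
  - product 4 (Laptop): category_id=2 -> matches Electronics
  - product 5 (Monitor): category_id=1 -> matches Books
  - product 6 (Charger): category_id=NULL, no match -> dropped
  - product 7 (Camera): category_id=6 -> matches Apparel
So 2 of 7 rows are dropped.

SQL:
SELECT a.name, b.name AS category
FROM products a
INNER JOIN categories b ON a.category_id = b.id

Result:
name    | category   
--------+------------
Webcam  | Books      
Desk    | Kitchen    
Laptop  | Electronics
Monitor | Books      
Camera  | Apparel    


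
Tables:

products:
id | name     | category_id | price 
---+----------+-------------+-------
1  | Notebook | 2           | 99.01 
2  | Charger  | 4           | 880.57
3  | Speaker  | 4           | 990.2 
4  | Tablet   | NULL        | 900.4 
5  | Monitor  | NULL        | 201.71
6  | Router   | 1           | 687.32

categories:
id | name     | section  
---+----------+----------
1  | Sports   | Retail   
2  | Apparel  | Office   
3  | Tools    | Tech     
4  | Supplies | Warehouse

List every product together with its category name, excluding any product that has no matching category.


INNER JOIN keeps only products rows whose category_id matches an id in categories. Walk through each product:
  - product 1 (Notebook): category_id=2 -> matches Apparel
  - product 2 (Charger): category_id=4 -> matches Supplies
  - product 3 (Speaker): category_id=4 -> matches Supplies
  - product 4 (Tablet): category_id=NULL, no match -> dropped
  - product 5 (Monitor): category_id=NULL, no match -> dropped
  - product 6 (Router): category_id=1 -> matches Sports
So 2 of 6 rows are dropped.

SQL:
SELECT a.name, b.name AS category
FROM products a
INNER JOIN categories b ON a.category_id = b.id

Result:
name     | category
---------+---------
Notebook | Apparel 
Charger  | Supplies
Speaker  | Supplies
Router   | Sports  
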